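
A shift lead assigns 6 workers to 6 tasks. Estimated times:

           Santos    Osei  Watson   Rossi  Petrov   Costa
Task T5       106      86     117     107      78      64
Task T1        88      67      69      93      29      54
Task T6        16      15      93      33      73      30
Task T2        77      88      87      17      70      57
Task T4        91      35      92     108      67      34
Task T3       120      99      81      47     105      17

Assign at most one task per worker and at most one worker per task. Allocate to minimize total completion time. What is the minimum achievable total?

Optimal: Santos→Task T6 (16 min), Osei→Task T4 (35 min), Watson→Task T5 (117 min), Rossi→Task T2 (17 min), Petrov→Task T1 (29 min), Costa→Task T3 (17 min) — total 16+35+117+17+29+17 = 231 min.
Row-greedy (each worker in turn takes its cheapest remaining task) gives 232 min, worse by 1.
Checked against all permutations: 231 min is optimal.

Min total: 231 min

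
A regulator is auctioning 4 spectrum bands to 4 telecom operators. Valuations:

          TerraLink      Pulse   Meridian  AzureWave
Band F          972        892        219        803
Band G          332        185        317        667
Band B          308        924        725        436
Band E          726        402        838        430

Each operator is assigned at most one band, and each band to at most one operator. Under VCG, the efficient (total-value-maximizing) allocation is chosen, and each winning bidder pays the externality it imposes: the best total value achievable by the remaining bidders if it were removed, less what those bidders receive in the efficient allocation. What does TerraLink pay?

TerraLink pays $136M.

Efficient allocation: TerraLink→Band F ($972M), Pulse→Band B ($924M), Meridian→Band E ($838M), AzureWave→Band G ($667M); total welfare W = $3401M.
TerraLink receives Band F at value $972M, so the others get W − 972 = $2429M.
Without TerraLink: best allocation of the remaining 3 bidders over all 4 bands is Pulse→Band B ($924M), Meridian→Band E ($838M), AzureWave→Band F ($803M), total $2565M.
VCG payment = (others' best without TerraLink) − (others' welfare with TerraLink) = 2565 − 2429 = $136M.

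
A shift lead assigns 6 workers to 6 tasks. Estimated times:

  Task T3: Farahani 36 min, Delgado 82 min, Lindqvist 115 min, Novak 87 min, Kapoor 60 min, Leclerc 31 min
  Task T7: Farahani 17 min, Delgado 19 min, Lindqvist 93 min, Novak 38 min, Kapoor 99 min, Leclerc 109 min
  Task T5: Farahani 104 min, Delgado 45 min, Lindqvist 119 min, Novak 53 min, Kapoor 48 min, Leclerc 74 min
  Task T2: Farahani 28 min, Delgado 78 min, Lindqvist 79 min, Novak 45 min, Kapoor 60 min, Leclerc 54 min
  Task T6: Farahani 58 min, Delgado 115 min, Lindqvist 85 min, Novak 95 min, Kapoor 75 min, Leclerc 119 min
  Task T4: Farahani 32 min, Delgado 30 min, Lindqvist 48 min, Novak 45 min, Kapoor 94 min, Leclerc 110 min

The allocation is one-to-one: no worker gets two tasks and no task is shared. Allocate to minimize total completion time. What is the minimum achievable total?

Minimum total: 249 min

Optimal: Farahani→Task T6 (58 min), Delgado→Task T7 (19 min), Lindqvist→Task T4 (48 min), Novak→Task T2 (45 min), Kapoor→Task T5 (48 min), Leclerc→Task T3 (31 min) — total 58+19+48+45+48+31 = 249 min.
Column-greedy (each task in turn goes to its cheapest remaining worker) gives 261 min, worse by 12.
Next-best assignment: Farahani→Task T2, Delgado→Task T7, Lindqvist→Task T4, Novak→Task T5, Kapoor→Task T6, Leclerc→Task T3 = 254 min.
No other one-to-one assignment undercuts 249 min.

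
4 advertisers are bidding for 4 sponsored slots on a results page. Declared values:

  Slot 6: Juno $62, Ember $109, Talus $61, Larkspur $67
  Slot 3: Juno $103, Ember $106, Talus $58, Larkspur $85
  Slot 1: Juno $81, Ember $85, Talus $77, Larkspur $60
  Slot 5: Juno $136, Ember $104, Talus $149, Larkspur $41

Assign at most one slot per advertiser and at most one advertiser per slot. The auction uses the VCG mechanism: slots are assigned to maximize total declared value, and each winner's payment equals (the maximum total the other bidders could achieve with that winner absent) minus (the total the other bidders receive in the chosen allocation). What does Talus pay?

Talus pays $55.

Efficient allocation: Juno→Slot 1 ($81), Ember→Slot 6 ($109), Talus→Slot 5 ($149), Larkspur→Slot 3 ($85); total welfare W = $424.
Talus receives Slot 5 at value $149, so the others get W − 149 = $275.
Without Talus: best allocation of the remaining 3 bidders over all 4 slots is Juno→Slot 5 ($136), Ember→Slot 6 ($109), Larkspur→Slot 3 ($85), total $330.
VCG payment = (others' best without Talus) − (others' welfare with Talus) = 330 − 275 = $55.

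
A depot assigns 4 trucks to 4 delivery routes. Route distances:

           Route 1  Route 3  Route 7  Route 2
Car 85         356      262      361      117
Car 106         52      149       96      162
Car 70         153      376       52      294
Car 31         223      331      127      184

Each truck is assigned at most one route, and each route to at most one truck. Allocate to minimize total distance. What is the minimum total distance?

This is a one-to-one assignment (minimum-cost bipartite matching).
Optimal: Car 85→Route 2 (117 km), Car 106→Route 3 (149 km), Car 70→Route 7 (52 km), Car 31→Route 1 (223 km) — total 117+149+52+223 = 541 km.
Row-greedy (each truck in turn takes its cheapest remaining route) gives 552 km, worse by 11.
Every other assignment is strictly worse.

Min total: 541 km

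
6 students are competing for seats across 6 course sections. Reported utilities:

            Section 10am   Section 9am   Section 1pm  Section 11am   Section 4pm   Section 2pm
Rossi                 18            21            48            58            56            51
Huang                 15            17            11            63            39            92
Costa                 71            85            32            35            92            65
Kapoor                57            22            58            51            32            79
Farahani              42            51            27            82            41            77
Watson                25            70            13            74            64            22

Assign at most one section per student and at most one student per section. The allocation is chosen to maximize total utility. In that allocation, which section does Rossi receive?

Optimal: Rossi→Section 1pm (48 points), Huang→Section 2pm (92 points), Costa→Section 4pm (92 points), Kapoor→Section 10am (57 points), Farahani→Section 11am (82 points), Watson→Section 9am (70 points) — total 48+92+92+57+82+70 = 441 points.
Column-greedy (each section in turn goes to its best remaining student) gives 429 points, worse by 12.
Rossi's own top section is Section 11am (58 points), but forcing Rossi→Section 11am and reassigning the rest optimally gives only 412 points — worse by 29.

Rossi receives Section 1pm.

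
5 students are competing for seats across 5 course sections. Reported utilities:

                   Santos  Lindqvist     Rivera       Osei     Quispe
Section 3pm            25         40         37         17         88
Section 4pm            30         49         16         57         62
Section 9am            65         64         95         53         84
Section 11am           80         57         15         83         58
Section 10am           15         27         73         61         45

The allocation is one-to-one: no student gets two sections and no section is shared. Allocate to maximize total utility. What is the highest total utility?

Optimal: Santos→Section 11am (80 points), Lindqvist→Section 4pm (49 points), Rivera→Section 9am (95 points), Osei→Section 10am (61 points), Quispe→Section 3pm (88 points) — total 80+49+95+61+88 = 373 points.
Column-greedy (each section in turn goes to its best remaining student) gives 347 points, worse by 26.
Swapping Osei↔Quispe (Osei→Section 3pm 17 points, Quispe→Section 10am 45 points) loses 87.

Max total: 373 points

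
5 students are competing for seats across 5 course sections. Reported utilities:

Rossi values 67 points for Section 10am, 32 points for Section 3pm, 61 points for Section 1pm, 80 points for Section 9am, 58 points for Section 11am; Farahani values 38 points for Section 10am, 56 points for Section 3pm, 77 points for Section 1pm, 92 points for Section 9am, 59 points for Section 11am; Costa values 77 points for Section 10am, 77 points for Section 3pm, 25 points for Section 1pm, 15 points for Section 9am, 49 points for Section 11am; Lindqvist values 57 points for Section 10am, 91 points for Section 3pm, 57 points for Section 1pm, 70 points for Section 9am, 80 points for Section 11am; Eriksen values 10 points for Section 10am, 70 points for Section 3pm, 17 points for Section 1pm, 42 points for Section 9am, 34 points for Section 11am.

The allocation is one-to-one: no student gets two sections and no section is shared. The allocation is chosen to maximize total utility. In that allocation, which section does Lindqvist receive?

This is a one-to-one assignment (maximum-weight bipartite matching).
Optimal: Rossi→Section 9am (80 points), Farahani→Section 1pm (77 points), Costa→Section 10am (77 points), Lindqvist→Section 11am (80 points), Eriksen→Section 3pm (70 points) — total 80+77+77+80+70 = 384 points.
Column-greedy (each section in turn goes to its best remaining student) gives 359 points, worse by 25.
Lindqvist's own top section is Section 3pm (91 points), but forcing Lindqvist→Section 3pm and reassigning the rest optimally gives only 359 points — worse by 25.

Lindqvist receives Section 11am.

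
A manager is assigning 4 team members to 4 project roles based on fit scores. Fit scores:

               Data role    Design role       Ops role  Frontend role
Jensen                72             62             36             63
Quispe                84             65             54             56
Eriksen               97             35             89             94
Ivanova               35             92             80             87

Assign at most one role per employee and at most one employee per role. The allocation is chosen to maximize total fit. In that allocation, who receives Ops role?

Eriksen receives Ops role.

Optimal: Jensen→Frontend role (63 pts), Quispe→Data role (84 pts), Eriksen→Ops role (89 pts), Ivanova→Design role (92 pts) — total 63+84+89+92 = 328 pts.
Eriksen's own top role is Data role (97 pts), but forcing Eriksen→Data role and reassigning the rest optimally gives only 306 pts — worse by 22.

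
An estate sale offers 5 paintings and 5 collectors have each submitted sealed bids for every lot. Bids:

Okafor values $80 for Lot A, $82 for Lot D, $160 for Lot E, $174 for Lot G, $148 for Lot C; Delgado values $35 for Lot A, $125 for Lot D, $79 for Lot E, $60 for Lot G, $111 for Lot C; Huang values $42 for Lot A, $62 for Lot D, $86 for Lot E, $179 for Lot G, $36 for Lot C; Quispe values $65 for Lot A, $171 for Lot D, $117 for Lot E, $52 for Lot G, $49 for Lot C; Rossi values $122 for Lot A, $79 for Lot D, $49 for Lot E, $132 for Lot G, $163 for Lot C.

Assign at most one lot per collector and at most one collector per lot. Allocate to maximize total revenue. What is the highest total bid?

Maximum total: $743

Treat this as an assignment problem: match each collector to one lot.
Optimal: Okafor→Lot E ($160), Delgado→Lot C ($111), Huang→Lot G ($179), Quispe→Lot D ($171), Rossi→Lot A ($122) — total 160+111+179+171+122 = $743.
Max-entry greedy (repeatedly take the single best remaining cell) gives $708, worse by 35.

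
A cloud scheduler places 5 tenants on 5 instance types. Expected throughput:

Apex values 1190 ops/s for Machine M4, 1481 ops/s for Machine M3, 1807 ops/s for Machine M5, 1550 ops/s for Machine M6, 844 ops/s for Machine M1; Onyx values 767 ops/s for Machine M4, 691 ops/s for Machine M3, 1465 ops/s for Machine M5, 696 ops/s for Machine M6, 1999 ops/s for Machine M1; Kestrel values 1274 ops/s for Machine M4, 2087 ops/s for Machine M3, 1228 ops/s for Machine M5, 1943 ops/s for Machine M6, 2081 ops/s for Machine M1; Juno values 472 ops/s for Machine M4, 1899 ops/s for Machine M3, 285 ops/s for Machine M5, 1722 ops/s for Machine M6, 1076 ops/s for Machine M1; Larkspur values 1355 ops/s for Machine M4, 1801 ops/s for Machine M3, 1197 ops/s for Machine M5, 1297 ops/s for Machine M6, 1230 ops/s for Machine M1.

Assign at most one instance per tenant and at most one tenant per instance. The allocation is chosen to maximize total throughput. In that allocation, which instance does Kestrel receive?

Kestrel receives Machine M6.

Treat this as an assignment problem: match each tenant to one instance.
Optimal: Apex→Machine M5 (1807 ops/s), Onyx→Machine M1 (1999 ops/s), Kestrel→Machine M6 (1943 ops/s), Juno→Machine M3 (1899 ops/s), Larkspur→Machine M4 (1355 ops/s) — total 1807+1999+1943+1899+1355 = 9003 ops/s.
Column-greedy (each instance in turn goes to its best remaining tenant) gives 8970 ops/s, worse by 33.
Next-best assignment: Apex→Machine M5, Onyx→Machine M1, Kestrel→Machine M3, Juno→Machine M6, Larkspur→Machine M4 = 8970 ops/s.
No other one-to-one assignment exceeds 9003 ops/s.
Kestrel's own top instance is Machine M3 (2087 ops/s), but forcing Kestrel→Machine M3 and reassigning the rest optimally gives only 8970 ops/s — worse by 33.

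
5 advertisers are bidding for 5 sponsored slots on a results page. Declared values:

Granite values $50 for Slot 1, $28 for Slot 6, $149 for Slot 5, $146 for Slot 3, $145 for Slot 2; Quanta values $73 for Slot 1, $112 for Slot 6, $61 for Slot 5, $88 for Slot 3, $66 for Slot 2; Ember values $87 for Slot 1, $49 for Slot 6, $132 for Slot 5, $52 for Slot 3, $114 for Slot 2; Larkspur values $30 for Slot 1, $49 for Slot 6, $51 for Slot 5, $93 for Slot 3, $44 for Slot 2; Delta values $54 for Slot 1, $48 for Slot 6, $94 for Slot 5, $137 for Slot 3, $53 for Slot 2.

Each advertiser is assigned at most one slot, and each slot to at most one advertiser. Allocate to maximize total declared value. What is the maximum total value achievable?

Max total: $556

Optimal: Granite→Slot 2 ($145), Quanta→Slot 6 ($112), Ember→Slot 5 ($132), Larkspur→Slot 1 ($30), Delta→Slot 3 ($137) — total 145+112+132+30+137 = $556.
Column-greedy (each slot in turn goes to its best remaining advertiser) gives $529, worse by 27.
Next-best assignment: Granite→Slot 5, Quanta→Slot 6, Ember→Slot 2, Larkspur→Slot 1, Delta→Slot 3 = $542.
Swapping Ember↔Larkspur (Ember→Slot 1 $87, Larkspur→Slot 5 $51) loses 24.
No other one-to-one assignment exceeds $556.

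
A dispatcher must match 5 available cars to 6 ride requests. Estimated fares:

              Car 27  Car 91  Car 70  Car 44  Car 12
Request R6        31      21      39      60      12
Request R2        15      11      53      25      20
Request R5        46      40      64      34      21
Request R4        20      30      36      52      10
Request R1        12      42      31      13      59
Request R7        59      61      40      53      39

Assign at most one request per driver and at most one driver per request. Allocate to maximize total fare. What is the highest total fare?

Maximum total: $279

Treat this as an assignment problem: match each driver to one request.
Optimal: Car 27→Request R5 ($46), Car 91→Request R7 ($61), Car 70→Request R2 ($53), Car 44→Request R6 ($60), Car 12→Request R1 ($59) — total 46+61+53+60+59 = $279.
Max-entry greedy (repeatedly take the single best remaining cell) gives $264, worse by 15.
Swapping Car 44↔Car 70 (Car 44→Request R2 $25, Car 70→Request R6 $39) loses 49.
No other one-to-one assignment exceeds $279.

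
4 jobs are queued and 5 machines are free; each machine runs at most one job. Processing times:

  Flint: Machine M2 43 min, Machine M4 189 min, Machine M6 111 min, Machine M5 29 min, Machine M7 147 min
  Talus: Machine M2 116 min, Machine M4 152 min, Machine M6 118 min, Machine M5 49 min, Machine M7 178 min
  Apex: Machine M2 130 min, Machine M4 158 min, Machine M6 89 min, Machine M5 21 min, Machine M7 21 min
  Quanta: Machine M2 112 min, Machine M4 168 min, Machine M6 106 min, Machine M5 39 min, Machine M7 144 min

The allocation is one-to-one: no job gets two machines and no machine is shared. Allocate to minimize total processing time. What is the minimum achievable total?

Min total: 219 min

This is a one-to-one assignment (minimum-cost bipartite matching).
Optimal: Flint→Machine M2 (43 min), Talus→Machine M5 (49 min), Apex→Machine M7 (21 min), Quanta→Machine M6 (106 min) — total 43+49+21+106 = 219 min.
Row-greedy (each job in turn takes its cheapest remaining machine) gives 272 min, worse by 53.
Next-best assignment: Flint→Machine M2, Talus→Machine M6, Apex→Machine M7, Quanta→Machine M5 = 221 min.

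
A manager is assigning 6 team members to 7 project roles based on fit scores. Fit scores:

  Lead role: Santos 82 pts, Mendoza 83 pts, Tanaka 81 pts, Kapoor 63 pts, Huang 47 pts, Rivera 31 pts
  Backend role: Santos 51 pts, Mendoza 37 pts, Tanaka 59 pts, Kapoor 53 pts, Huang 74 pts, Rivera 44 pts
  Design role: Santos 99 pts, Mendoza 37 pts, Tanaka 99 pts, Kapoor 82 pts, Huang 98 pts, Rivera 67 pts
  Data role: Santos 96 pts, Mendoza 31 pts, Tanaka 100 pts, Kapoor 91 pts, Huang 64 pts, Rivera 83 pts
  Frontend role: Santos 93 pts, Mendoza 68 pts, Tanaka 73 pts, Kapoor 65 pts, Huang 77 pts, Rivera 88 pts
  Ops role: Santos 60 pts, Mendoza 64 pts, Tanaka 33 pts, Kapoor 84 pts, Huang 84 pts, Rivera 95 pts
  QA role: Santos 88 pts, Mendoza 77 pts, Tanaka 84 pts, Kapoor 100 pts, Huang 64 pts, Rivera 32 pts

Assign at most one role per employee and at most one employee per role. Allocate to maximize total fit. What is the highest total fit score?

Maximum total: 569 pts

This is a one-to-one assignment (maximum-weight bipartite matching).
Optimal: Santos→Frontend role (93 pts), Mendoza→Lead role (83 pts), Tanaka→Data role (100 pts), Kapoor→QA role (100 pts), Huang→Design role (98 pts), Rivera→Ops role (95 pts) — total 93+83+100+100+98+95 = 569 pts.
Max-entry greedy (repeatedly take the single best remaining cell) gives 554 pts, worse by 15.
Next-best assignment: Santos→Design role, Mendoza→Lead role, Tanaka→Data role, Kapoor→QA role, Huang→Frontend role, Rivera→Ops role = 554 pts.
No other one-to-one assignment exceeds 569 pts.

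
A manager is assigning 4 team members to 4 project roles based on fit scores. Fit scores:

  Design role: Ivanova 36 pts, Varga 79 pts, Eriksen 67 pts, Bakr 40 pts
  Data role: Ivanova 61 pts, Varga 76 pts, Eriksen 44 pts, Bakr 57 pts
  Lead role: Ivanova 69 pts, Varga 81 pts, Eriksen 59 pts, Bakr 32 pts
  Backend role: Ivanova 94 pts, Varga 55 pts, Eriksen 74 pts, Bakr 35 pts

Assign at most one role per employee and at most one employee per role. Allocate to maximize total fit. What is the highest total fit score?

Maximum total: 299 pts

This is a one-to-one assignment (maximum-weight bipartite matching).
Optimal: Ivanova→Backend role (94 pts), Varga→Lead role (81 pts), Eriksen→Design role (67 pts), Bakr→Data role (57 pts) — total 94+81+67+57 = 299 pts.
Next-best assignment: Ivanova→Backend role, Varga→Design role, Eriksen→Lead role, Bakr→Data role = 289 pts.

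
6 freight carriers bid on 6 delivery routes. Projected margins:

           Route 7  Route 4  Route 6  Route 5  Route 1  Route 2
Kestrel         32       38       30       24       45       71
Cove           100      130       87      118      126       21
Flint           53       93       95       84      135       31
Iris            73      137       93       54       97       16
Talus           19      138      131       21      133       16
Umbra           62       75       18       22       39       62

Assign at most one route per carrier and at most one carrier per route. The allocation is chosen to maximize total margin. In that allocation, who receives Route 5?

Treat this as an assignment problem: match each carrier to one route.
Optimal: Kestrel→Route 2 ($71k), Cove→Route 5 ($118k), Flint→Route 1 ($135k), Iris→Route 4 ($137k), Talus→Route 6 ($131k), Umbra→Route 7 ($62k) — total 71+118+135+137+131+62 = $654k.
Column-greedy (each route in turn goes to its best remaining carrier) gives $494k, worse by 160.
Next-best assignment: Kestrel→Route 2, Cove→Route 5, Flint→Route 1, Iris→Route 6, Talus→Route 4, Umbra→Route 7 = $617k.
Swapping Umbra↔Talus (Umbra→Route 6 $18k, Talus→Route 7 $19k) loses 156.
Cove's own top route is Route 4 ($130k), but forcing Cove→Route 4 and reassigning the rest optimally gives only $583k — worse by 71.

Cove receives Route 5.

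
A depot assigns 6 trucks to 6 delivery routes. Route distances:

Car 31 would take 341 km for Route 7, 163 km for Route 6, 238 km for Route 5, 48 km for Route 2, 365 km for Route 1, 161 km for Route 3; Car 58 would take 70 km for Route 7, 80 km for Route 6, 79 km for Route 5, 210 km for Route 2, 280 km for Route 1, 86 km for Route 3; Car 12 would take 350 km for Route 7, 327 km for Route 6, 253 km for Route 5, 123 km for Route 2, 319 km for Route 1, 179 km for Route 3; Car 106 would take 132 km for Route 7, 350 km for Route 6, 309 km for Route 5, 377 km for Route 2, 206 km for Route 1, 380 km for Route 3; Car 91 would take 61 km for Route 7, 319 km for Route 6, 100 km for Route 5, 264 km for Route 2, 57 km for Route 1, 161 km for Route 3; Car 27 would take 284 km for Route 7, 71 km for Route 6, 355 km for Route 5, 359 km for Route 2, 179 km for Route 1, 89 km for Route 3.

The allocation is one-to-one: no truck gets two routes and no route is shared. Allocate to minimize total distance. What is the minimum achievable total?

Optimal: Car 31→Route 2 (48 km), Car 58→Route 5 (79 km), Car 12→Route 3 (179 km), Car 106→Route 7 (132 km), Car 91→Route 1 (57 km), Car 27→Route 6 (71 km) — total 48+79+179+132+57+71 = 566 km.
Min-entry greedy (repeatedly take the single cheapest remaining cell) gives 734 km, worse by 168.
Swapping Car 58↔Car 31 (Car 58→Route 2 210 km, Car 31→Route 5 238 km) adds 321.

Min total: 566 km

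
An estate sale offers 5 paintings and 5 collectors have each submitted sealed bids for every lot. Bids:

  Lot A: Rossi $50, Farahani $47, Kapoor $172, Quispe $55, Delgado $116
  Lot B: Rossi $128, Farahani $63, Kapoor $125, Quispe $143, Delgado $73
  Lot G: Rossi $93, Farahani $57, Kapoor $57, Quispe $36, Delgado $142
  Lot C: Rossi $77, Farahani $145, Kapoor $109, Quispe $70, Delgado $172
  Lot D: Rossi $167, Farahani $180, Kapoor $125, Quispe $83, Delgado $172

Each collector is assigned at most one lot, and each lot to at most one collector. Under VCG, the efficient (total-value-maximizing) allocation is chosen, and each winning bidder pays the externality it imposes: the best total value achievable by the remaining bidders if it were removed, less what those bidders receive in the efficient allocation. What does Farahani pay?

Efficient allocation: Rossi→Lot D ($167), Farahani→Lot C ($145), Kapoor→Lot A ($172), Quispe→Lot B ($143), Delgado→Lot G ($142); total welfare W = $769.
Farahani receives Lot C at value $145, so the others get W − 145 = $624.
Without Farahani: best allocation of the remaining 4 bidders over all 5 lots is Rossi→Lot D ($167), Kapoor→Lot A ($172), Quispe→Lot B ($143), Delgado→Lot C ($172), total $654.
VCG payment = (others' best without Farahani) − (others' welfare with Farahani) = 654 − 624 = $30.

Farahani pays $30.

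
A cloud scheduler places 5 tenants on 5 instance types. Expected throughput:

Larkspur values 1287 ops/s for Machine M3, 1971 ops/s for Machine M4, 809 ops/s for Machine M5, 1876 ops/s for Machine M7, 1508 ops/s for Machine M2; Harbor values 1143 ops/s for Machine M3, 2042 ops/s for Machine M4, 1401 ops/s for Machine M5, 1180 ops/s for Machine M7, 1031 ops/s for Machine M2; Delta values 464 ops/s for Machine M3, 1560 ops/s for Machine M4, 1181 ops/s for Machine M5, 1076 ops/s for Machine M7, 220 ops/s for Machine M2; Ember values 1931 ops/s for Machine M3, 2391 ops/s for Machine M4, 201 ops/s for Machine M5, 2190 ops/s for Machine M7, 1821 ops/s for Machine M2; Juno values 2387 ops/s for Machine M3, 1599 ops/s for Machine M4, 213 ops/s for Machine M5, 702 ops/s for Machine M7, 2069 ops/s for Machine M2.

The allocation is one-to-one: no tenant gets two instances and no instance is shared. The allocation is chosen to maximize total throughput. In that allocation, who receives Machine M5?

Delta receives Machine M5.

Optimal: Larkspur→Machine M2 (1508 ops/s), Harbor→Machine M4 (2042 ops/s), Delta→Machine M5 (1181 ops/s), Ember→Machine M7 (2190 ops/s), Juno→Machine M3 (2387 ops/s) — total 1508+2042+1181+2190+2387 = 9308 ops/s.
Max-entry greedy (repeatedly take the single best remaining cell) gives 8275 ops/s, worse by 1033.
Next-best assignment: Larkspur→Machine M7, Harbor→Machine M4, Delta→Machine M5, Ember→Machine M2, Juno→Machine M3 = 9307 ops/s.
Swapping Ember↔Harbor (Ember→Machine M4 2391 ops/s, Harbor→Machine M7 1180 ops/s) loses 661.
Delta's own top instance is Machine M4 (1560 ops/s), but forcing Delta→Machine M4 and reassigning the rest optimally gives only 9046 ops/s — worse by 262.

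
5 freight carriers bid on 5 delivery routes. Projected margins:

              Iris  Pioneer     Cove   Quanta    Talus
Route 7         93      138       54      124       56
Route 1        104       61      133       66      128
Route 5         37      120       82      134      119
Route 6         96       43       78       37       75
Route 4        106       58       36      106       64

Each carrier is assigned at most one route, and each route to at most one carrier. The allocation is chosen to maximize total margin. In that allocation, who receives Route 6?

This is the linear assignment problem.
Optimal: Iris→Route 6 ($96k), Pioneer→Route 7 ($138k), Cove→Route 1 ($133k), Quanta→Route 4 ($106k), Talus→Route 5 ($119k) — total 96+138+133+106+119 = $592k.
Column-greedy (each route in turn goes to its best remaining carrier) gives $565k, worse by 27.
Swapping Quanta↔Iris (Quanta→Route 6 $37k, Iris→Route 4 $106k) loses 59.
Iris's own top route is Route 4 ($106k), but forcing Iris→Route 4 and reassigning the rest optimally gives only $586k — worse by 6.

Iris receives Route 6.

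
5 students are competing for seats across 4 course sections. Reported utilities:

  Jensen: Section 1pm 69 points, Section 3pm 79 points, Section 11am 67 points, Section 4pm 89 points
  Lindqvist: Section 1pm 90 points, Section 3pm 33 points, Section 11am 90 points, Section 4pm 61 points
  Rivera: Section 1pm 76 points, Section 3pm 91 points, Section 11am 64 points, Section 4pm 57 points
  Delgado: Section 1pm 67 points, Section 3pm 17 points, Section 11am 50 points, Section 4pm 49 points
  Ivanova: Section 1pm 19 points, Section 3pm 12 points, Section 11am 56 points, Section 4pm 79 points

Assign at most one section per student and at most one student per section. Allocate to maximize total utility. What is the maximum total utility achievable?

Optimal: Delgado→Section 1pm (67 points), Rivera→Section 3pm (91 points), Lindqvist→Section 11am (90 points), Jensen→Section 4pm (89 points) — total 67+91+90+89 = 337 points.
Column-greedy (each section in turn goes to its best remaining student) gives 327 points, worse by 10.
Next-best assignment: Jensen→Section 1pm, Rivera→Section 3pm, Lindqvist→Section 11am, Ivanova→Section 4pm = 329 points.
Every other assignment is strictly worse.

Max total: 337 points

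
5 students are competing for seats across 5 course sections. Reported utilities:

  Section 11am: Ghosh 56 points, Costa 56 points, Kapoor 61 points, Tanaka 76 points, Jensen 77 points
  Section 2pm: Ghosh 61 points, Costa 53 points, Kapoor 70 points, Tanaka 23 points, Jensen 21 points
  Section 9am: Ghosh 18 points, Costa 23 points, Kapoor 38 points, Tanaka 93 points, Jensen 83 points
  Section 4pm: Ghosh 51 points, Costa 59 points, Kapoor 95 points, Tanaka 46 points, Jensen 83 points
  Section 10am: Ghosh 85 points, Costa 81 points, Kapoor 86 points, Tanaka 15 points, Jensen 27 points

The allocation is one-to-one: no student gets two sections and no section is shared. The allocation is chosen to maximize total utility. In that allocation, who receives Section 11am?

Jensen receives Section 11am.

Optimal: Ghosh→Section 2pm (61 points), Costa→Section 10am (81 points), Kapoor→Section 4pm (95 points), Tanaka→Section 9am (93 points), Jensen→Section 11am (77 points) — total 61+81+95+93+77 = 407 points.
Max-entry greedy (repeatedly take the single best remaining cell) gives 403 points, worse by 4.
Jensen's own top section is Section 9am (83 points), but forcing Jensen→Section 9am and reassigning the rest optimally gives only 396 points — worse by 11.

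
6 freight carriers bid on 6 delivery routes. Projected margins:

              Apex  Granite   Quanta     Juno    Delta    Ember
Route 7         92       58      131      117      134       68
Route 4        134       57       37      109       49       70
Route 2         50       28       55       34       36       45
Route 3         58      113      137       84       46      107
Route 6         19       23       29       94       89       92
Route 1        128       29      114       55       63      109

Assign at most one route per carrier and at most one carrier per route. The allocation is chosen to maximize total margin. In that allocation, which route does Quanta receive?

Quanta receives Route 2.

Optimal: Apex→Route 4 ($134k), Granite→Route 3 ($113k), Quanta→Route 2 ($55k), Juno→Route 6 ($94k), Delta→Route 7 ($134k), Ember→Route 1 ($109k) — total 134+113+55+94+134+109 = $639k.
Max-entry greedy (repeatedly take the single best remaining cell) gives $636k, worse by 3.
Swapping Apex↔Juno (Apex→Route 6 $19k, Juno→Route 4 $109k) loses 100.
Checked against all permutations: $639k is optimal.
Quanta's own top route is Route 3 ($137k), but forcing Quanta→Route 3 and reassigning the rest optimally gives only $636k — worse by 3.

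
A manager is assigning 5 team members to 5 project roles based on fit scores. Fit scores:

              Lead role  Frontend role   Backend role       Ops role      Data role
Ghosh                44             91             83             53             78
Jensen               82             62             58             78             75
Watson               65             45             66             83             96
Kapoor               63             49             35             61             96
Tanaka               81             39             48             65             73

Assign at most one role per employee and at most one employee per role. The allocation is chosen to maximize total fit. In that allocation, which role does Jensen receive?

Optimal: Ghosh→Frontend role (91 pts), Jensen→Ops role (78 pts), Watson→Backend role (66 pts), Kapoor→Data role (96 pts), Tanaka→Lead role (81 pts) — total 91+78+66+96+81 = 412 pts.
Max-entry greedy (repeatedly take the single best remaining cell) gives 369 pts, worse by 43.
Checked against all permutations: 412 pts is optimal.
Jensen's own top role is Lead role (82 pts), but forcing Jensen→Lead role and reassigning the rest optimally gives only 400 pts — worse by 12.

Jensen receives Ops role.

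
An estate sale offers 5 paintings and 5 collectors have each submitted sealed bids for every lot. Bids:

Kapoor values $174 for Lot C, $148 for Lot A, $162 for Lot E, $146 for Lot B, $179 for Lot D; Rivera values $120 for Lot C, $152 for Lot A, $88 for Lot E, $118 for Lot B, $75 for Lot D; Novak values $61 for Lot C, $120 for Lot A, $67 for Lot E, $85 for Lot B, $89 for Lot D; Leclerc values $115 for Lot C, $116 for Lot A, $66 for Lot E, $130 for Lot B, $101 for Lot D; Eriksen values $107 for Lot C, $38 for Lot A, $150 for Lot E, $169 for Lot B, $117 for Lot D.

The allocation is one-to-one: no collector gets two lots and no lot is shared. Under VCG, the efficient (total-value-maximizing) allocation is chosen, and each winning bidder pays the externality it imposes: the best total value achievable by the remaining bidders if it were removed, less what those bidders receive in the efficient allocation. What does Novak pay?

Efficient allocation: Kapoor→Lot D ($179), Rivera→Lot C ($120), Novak→Lot A ($120), Leclerc→Lot B ($130), Eriksen→Lot E ($150); total welfare W = $699.
Novak receives Lot A at value $120, so the others get W − 120 = $579.
Without Novak: best allocation of the remaining 4 bidders over all 5 lots is Kapoor→Lot D ($179), Rivera→Lot A ($152), Leclerc→Lot C ($115), Eriksen→Lot B ($169), total $615.
VCG payment = (others' best without Novak) − (others' welfare with Novak) = 615 − 579 = $36.

Novak pays $36.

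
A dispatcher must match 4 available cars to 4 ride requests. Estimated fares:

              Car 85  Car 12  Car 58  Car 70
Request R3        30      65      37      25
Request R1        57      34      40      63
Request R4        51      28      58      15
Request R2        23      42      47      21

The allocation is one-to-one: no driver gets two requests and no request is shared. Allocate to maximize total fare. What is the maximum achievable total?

Optimal: Car 85→Request R4 ($51), Car 12→Request R3 ($65), Car 58→Request R2 ($47), Car 70→Request R1 ($63) — total 51+65+47+63 = $226.
Max-entry greedy (repeatedly take the single best remaining cell) gives $209, worse by 17.
Next-best assignment: Car 85→Request R2, Car 12→Request R3, Car 58→Request R4, Car 70→Request R1 = $209.

Maximum total: $226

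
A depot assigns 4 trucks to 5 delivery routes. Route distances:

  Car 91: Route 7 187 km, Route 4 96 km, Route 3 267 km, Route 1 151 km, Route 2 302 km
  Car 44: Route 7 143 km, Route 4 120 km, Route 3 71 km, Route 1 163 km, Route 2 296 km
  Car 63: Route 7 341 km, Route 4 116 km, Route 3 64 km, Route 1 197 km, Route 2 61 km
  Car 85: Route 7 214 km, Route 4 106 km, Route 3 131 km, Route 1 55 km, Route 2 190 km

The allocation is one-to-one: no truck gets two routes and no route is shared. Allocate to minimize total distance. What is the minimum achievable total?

Optimal: Car 91→Route 4 (96 km), Car 44→Route 3 (71 km), Car 63→Route 2 (61 km), Car 85→Route 1 (55 km) — total 96+71+61+55 = 283 km.
Column-greedy (each route in turn goes to its cheapest remaining truck) gives 358 km, worse by 75.
Next-best assignment: Car 91→Route 4, Car 44→Route 7, Car 63→Route 2, Car 85→Route 1 = 355 km.

Minimum total: 283 km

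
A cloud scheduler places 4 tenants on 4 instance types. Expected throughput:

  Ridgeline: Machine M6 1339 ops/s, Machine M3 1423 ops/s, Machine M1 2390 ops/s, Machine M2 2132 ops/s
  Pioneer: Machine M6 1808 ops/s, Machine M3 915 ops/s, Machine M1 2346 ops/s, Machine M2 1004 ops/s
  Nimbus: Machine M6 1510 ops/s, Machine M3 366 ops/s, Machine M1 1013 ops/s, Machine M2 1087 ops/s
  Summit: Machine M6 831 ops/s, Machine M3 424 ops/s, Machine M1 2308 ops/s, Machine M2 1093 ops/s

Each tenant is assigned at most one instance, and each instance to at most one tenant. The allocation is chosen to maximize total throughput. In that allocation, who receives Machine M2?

This is the linear assignment problem.
Optimal: Ridgeline→Machine M2 (2132 ops/s), Pioneer→Machine M3 (915 ops/s), Nimbus→Machine M6 (1510 ops/s), Summit→Machine M1 (2308 ops/s) — total 2132+915+1510+2308 = 6865 ops/s.
Max-entry greedy (repeatedly take the single best remaining cell) gives 5657 ops/s, worse by 1208.
Next-best assignment: Ridgeline→Machine M3, Pioneer→Machine M6, Nimbus→Machine M2, Summit→Machine M1 = 6626 ops/s.
Ridgeline's own top instance is Machine M1 (2390 ops/s), but forcing Ridgeline→Machine M1 and reassigning the rest optimally gives only 5908 ops/s — worse by 957.

Ridgeline receives Machine M2.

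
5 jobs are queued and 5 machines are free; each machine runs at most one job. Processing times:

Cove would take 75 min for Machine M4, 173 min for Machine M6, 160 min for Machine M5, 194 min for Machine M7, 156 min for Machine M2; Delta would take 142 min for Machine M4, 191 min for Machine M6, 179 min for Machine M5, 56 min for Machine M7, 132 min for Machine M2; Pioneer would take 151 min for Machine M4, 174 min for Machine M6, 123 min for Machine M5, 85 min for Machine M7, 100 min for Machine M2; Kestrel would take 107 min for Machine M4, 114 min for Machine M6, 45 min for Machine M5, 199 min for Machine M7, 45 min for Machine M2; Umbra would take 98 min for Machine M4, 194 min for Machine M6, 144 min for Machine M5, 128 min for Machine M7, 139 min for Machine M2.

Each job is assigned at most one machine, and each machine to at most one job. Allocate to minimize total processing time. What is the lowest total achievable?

Minimum total: 470 min

Optimal: Cove→Machine M4 (75 min), Delta→Machine M7 (56 min), Pioneer→Machine M2 (100 min), Kestrel→Machine M5 (45 min), Umbra→Machine M6 (194 min) — total 75+56+100+45+194 = 470 min.
Column-greedy (each machine in turn goes to its cheapest remaining job) gives 507 min, worse by 37.
Swapping Kestrel↔Cove (Kestrel→Machine M4 107 min, Cove→Machine M5 160 min) adds 147.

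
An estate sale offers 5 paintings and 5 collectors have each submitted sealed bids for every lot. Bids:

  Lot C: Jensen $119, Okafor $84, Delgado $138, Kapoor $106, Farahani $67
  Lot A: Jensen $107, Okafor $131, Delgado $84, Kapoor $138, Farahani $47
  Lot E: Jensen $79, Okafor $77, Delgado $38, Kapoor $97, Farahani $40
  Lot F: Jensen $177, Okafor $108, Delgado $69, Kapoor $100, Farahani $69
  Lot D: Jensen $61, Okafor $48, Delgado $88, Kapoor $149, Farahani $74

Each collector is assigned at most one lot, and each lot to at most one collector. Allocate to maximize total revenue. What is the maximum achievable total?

Optimal: Jensen→Lot F ($177), Okafor→Lot A ($131), Delgado→Lot C ($138), Kapoor→Lot D ($149), Farahani→Lot E ($40) — total 177+131+138+149+40 = $635.
Column-greedy (each lot in turn goes to its best remaining collector) gives $537, worse by 98.
Next-best assignment: Jensen→Lot F, Okafor→Lot A, Delgado→Lot C, Kapoor→Lot E, Farahani→Lot D = $617.

Max total: $635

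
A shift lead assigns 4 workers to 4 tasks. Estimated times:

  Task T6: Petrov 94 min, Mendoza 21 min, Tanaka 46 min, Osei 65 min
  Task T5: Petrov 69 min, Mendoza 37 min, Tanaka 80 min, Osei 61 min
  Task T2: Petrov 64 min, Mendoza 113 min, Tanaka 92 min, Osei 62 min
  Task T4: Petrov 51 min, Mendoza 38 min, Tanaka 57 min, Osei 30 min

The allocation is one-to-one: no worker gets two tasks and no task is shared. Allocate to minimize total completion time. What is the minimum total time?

Minimum total: 177 min

Optimal: Petrov→Task T2 (64 min), Mendoza→Task T5 (37 min), Tanaka→Task T6 (46 min), Osei→Task T4 (30 min) — total 64+37+46+30 = 177 min.
Column-greedy (each task in turn goes to its cheapest remaining worker) gives 203 min, worse by 26.
Next-best assignment: Petrov→Task T2, Mendoza→Task T6, Tanaka→Task T5, Osei→Task T4 = 195 min.
Swapping Tanaka↔Osei (Tanaka→Task T4 57 min, Osei→Task T6 65 min) adds 46.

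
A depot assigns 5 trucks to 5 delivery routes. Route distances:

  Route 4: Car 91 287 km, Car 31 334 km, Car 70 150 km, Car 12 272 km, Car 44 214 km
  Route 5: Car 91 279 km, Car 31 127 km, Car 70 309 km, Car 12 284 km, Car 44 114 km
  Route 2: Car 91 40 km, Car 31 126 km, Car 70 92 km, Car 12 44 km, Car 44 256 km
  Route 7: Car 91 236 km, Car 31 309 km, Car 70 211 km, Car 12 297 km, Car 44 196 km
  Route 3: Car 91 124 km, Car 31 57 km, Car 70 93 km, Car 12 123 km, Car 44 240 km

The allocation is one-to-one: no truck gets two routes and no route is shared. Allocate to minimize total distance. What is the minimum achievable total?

Optimal: Car 91→Route 7 (236 km), Car 31→Route 3 (57 km), Car 70→Route 4 (150 km), Car 12→Route 2 (44 km), Car 44→Route 5 (114 km) — total 236+57+150+44+114 = 601 km.
Column-greedy (each route in turn goes to its cheapest remaining truck) gives 658 km, worse by 57.
Swapping Car 44↔Car 31 (Car 44→Route 3 240 km, Car 31→Route 5 127 km) adds 196.

Min total: 601 km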